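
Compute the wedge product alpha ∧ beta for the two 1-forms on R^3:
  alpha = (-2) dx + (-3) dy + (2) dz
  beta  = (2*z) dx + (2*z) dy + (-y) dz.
alpha ∧ beta = (2*z) dx ∧ dy + (2*y - 4*z) dx ∧ dz + (3*y - 4*z) dy ∧ dz

Distribute the wedge, using dx_i ∧ dx_j = -dx_j ∧ dx_i and dx_i ∧ dx_i = 0. For each pair (i, j) with i < j, the coefficient of dx_i ∧ dx_j in alpha ∧ beta is (alpha_i * beta_j - alpha_j * beta_i). Collecting: alpha ∧ beta = (2*z) dx ∧ dy + (2*y - 4*z) dx ∧ dz + (3*y - 4*z) dy ∧ dz.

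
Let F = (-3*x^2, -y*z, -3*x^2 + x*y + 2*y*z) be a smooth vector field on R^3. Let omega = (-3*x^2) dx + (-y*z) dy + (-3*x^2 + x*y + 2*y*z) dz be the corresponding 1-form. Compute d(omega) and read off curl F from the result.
d(omega) = (x + y + 2*z) dy ∧ dz + (6*x - y) dz ∧ dx + (0) dx ∧ dy; curl F = (x + y + 2*z, 6*x - y, 0)

d omega = sum_{i<j} (∂f_j/∂x_i - ∂f_i/∂x_j) dx_i ∧ dx_j. Under the identification (dy ∧ dz, dz ∧ dx, dx ∧ dy) ↔ (e_x, e_y, e_z), the coefficients are exactly the components of curl F. Compute:
  ∂R/∂y - ∂Q/∂z = (x + 2*z) - (-y) = x + y + 2*z
  ∂P/∂z - ∂R/∂x = (0) - (-6*x + y) = 6*x - y
  ∂Q/∂x - ∂P/∂y = (0) - (0) = 0.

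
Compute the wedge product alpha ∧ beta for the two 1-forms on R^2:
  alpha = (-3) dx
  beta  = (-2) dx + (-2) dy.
alpha ∧ beta = (6) dx ∧ dy

Distribute the wedge, using dx_i ∧ dx_j = -dx_j ∧ dx_i and dx_i ∧ dx_i = 0. For each pair (i, j) with i < j, the coefficient of dx_i ∧ dx_j in alpha ∧ beta is (alpha_i * beta_j - alpha_j * beta_i). Collecting: alpha ∧ beta = (6) dx ∧ dy.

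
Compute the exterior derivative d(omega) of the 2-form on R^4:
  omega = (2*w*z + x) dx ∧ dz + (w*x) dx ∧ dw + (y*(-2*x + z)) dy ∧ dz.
d(omega) = (2*z) dx ∧ dz ∧ dw + (-2*y) dx ∧ dy ∧ dz

For a 2-form omega = sum_{i<j} g_{ij} dx_i ∧ dx_j, the exterior derivative is
  d(omega) = sum_{i<j} d(g_{ij}) ∧ dx_i ∧ dx_j = sum_{i<j, k} (∂g_{ij}/∂x_k) dx_k ∧ dx_i ∧ dx_j.
Expand each term, using dx_k ∧ dx_i ∧ dx_j = sgn(permutation) dx_{(a)} ∧ dx_{(b)} ∧ dx_{(c)} with (a < b < c) sorted:
  d(2*w*z + x) includes (∂/∂w)(2*w*z + x) dw = (2*z) dw, which multiplied by dx ∧ dz gives (2*z) dx ∧ dz ∧ dw
  d(y*(-2*x + z)) includes (∂/∂x)(y*(-2*x + z)) dx = (-2*y) dx, which multiplied by dy ∧ dz gives (-2*y) dx ∧ dy ∧ dz
Collecting like 3-forms: d(omega) = (2*z) dx ∧ dz ∧ dw + (-2*y) dx ∧ dy ∧ dz.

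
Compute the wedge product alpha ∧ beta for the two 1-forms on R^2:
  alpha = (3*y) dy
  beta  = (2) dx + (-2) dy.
alpha ∧ beta = (-6*y) dx ∧ dy

Distribute the wedge, using dx_i ∧ dx_j = -dx_j ∧ dx_i and dx_i ∧ dx_i = 0. For each pair (i, j) with i < j, the coefficient of dx_i ∧ dx_j in alpha ∧ beta is (alpha_i * beta_j - alpha_j * beta_i). Collecting: alpha ∧ beta = (-6*y) dx ∧ dy.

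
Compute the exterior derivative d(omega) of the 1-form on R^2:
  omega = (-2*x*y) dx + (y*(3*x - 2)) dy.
d(omega) = (2*x + 3*y) dx ∧ dy

For a 1-form omega = sum_i f_i dx_i, the exterior derivative is
  d(omega) = sum_{i < j} (∂f_j/∂x_i - ∂f_i/∂x_j) dx_i ∧ dx_j.
  coefficient of dx ∧ dy: ∂f_2/∂x - ∂f_1/∂y = ∂(y*(3*x - 2))/∂x - ∂(-2*x*y)/∂y = 2*x + 3*y
Assembling: d(omega) = (2*x + 3*y) dx ∧ dy.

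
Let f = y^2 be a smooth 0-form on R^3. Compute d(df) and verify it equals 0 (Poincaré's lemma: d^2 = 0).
d(df) = 0

Step 1: df = sum_i (∂f/∂x_i) dx_i = (0) dx + (2*y) dy + (0) dz.
Step 2: Apply d again. Using the 1-form formula, the coefficient of dx ∧ dy in d(df) is ∂^2 f/∂x ∂y - ∂^2 f/∂y ∂x = (0) - (0) = 0 (equality of mixed partials for smooth f).
Similarly for dx ∧ dz and dy ∧ dz — all coefficients vanish. So d(df) = 0.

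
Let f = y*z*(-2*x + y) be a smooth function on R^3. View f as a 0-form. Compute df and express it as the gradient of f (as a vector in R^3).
df = (-2*y*z) dx + (2*z*(-x + y)) dy + (y*(-2*x + y)) dz; grad f = (-2*y*z, 2*z*(-x + y), y*(-2*x + y))

For a 0-form f, d f = (∂f/∂x) dx + (∂f/∂y) dy + (∂f/∂z) dz. The components of the vector representation are exactly the entries of grad f in Cartesian coordinates:
  ∂f/∂x = -2*y*z
  ∂f/∂y = 2*z*(-x + y)
  ∂f/∂z = y*(-2*x + y).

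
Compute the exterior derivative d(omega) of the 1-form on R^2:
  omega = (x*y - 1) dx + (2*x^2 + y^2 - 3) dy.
d(omega) = (3*x) dx ∧ dy

For a 1-form omega = sum_i f_i dx_i, the exterior derivative is
  d(omega) = sum_{i < j} (∂f_j/∂x_i - ∂f_i/∂x_j) dx_i ∧ dx_j.
  coefficient of dx ∧ dy: ∂f_2/∂x - ∂f_1/∂y = ∂(2*x^2 + y^2 - 3)/∂x - ∂(x*y - 1)/∂y = 3*x
Assembling: d(omega) = (3*x) dx ∧ dy.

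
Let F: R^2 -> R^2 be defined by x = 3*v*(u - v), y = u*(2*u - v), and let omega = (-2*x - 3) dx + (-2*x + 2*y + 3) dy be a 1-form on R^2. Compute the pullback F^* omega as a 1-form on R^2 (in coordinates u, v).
F^* omega = (16*u^3 - 36*u^2*v + 14*u*v^2 + 12*u + 12*v^3 - 12*v) du + (-4*u^3 - 10*u^2*v + 48*u*v^2 - 12*u - 36*v^3 + 18*v) dv

Using F^*(f dg) = (f ∘ F) d(g ∘ F), substitute each coordinate x_i by F_i(u, v) in f_i, and replace dx_i by d F_i = (∂F_i/∂u) du + (∂F_i/∂v) dv.
  For the x component: f_1(F) = -6*u*v + 6*v^2 - 3; d F_1 = (3*v) du + (3*u - 6*v) dv
  For the y component: f_2(F) = 4*u^2 - 8*u*v + 6*v^2 + 3; d F_2 = (4*u - v) du + (-u) dv
Combining and collecting du, dv coefficients:
  coeff of du: 16*u^3 - 36*u^2*v + 14*u*v^2 + 12*u + 12*v^3 - 12*v
  coeff of dv: -4*u^3 - 10*u^2*v + 48*u*v^2 - 12*u - 36*v^3 + 18*v
F^* omega = (16*u^3 - 36*u^2*v + 14*u*v^2 + 12*u + 12*v^3 - 12*v) du + (-4*u^3 - 10*u^2*v + 48*u*v^2 - 12*u - 36*v^3 + 18*v) dv.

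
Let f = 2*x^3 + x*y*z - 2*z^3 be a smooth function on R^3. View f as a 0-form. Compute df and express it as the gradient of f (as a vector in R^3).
df = (6*x^2 + y*z) dx + (x*z) dy + (x*y - 6*z^2) dz; grad f = (6*x^2 + y*z, x*z, x*y - 6*z^2)

For a 0-form f, d f = (∂f/∂x) dx + (∂f/∂y) dy + (∂f/∂z) dz. The components of the vector representation are exactly the entries of grad f in Cartesian coordinates:
  ∂f/∂x = 6*x^2 + y*z
  ∂f/∂y = x*z
  ∂f/∂z = x*y - 6*z^2.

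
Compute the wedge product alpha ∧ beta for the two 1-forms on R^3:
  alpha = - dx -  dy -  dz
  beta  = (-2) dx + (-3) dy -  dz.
alpha ∧ beta = (1) dx ∧ dy + (-1) dx ∧ dz + (-2) dy ∧ dz

Distribute the wedge, using dx_i ∧ dx_j = -dx_j ∧ dx_i and dx_i ∧ dx_i = 0. For each pair (i, j) with i < j, the coefficient of dx_i ∧ dx_j in alpha ∧ beta is (alpha_i * beta_j - alpha_j * beta_i). Collecting: alpha ∧ beta = (1) dx ∧ dy + (-1) dx ∧ dz + (-2) dy ∧ dz.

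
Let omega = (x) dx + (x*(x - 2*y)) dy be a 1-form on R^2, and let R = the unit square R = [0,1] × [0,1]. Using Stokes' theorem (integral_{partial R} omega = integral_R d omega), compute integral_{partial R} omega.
integral_(partial R) omega = 0

Stokes: integral_partial_R omega = integral_R d omega with d omega = (∂Q/∂x - ∂P/∂y) dx ∧ dy.
  ∂Q/∂x = 2*x - 2*y
  ∂P/∂y = 0
  integrand = ∂Q/∂x - ∂P/∂y = 2*x - 2*y.
Integrating over R: integral_0^1 integral_0^1 (2*x - 2*y) dx dy = 0.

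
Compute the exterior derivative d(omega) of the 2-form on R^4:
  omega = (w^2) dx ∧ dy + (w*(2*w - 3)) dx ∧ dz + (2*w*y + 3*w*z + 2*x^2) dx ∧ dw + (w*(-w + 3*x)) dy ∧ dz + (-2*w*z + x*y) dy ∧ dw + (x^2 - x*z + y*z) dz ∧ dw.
d(omega) = (y) dx ∧ dy ∧ dw + (w + 2*x - z - 3) dx ∧ dz ∧ dw + (3*w) dx ∧ dy ∧ dz + (3*x + z) dy ∧ dz ∧ dw

For a 2-form omega = sum_{i<j} g_{ij} dx_i ∧ dx_j, the exterior derivative is
  d(omega) = sum_{i<j} d(g_{ij}) ∧ dx_i ∧ dx_j = sum_{i<j, k} (∂g_{ij}/∂x_k) dx_k ∧ dx_i ∧ dx_j.
Expand each term, using dx_k ∧ dx_i ∧ dx_j = sgn(permutation) dx_{(a)} ∧ dx_{(b)} ∧ dx_{(c)} with (a < b < c) sorted:
  d(w^2) includes (∂/∂w)(w^2) dw = (2*w) dw, which multiplied by dx ∧ dy gives (2*w) dx ∧ dy ∧ dw
  d(w*(2*w - 3)) includes (∂/∂w)(w*(2*w - 3)) dw = (4*w - 3) dw, which multiplied by dx ∧ dz gives (4*w - 3) dx ∧ dz ∧ dw
  d(2*w*y + 3*w*z + 2*x^2) includes (∂/∂y)(2*w*y + 3*w*z + 2*x^2) dy = (2*w) dy, which multiplied by dx ∧ dw gives (-2*w) dx ∧ dy ∧ dw
  d(2*w*y + 3*w*z + 2*x^2) includes (∂/∂z)(2*w*y + 3*w*z + 2*x^2) dz = (3*w) dz, which multiplied by dx ∧ dw gives (-3*w) dx ∧ dz ∧ dw
  d(w*(-w + 3*x)) includes (∂/∂x)(w*(-w + 3*x)) dx = (3*w) dx, which multiplied by dy ∧ dz gives (3*w) dx ∧ dy ∧ dz
  d(w*(-w + 3*x)) includes (∂/∂w)(w*(-w + 3*x)) dw = (-2*w + 3*x) dw, which multiplied by dy ∧ dz gives (-2*w + 3*x) dy ∧ dz ∧ dw
  d(-2*w*z + x*y) includes (∂/∂x)(-2*w*z + x*y) dx = (y) dx, which multiplied by dy ∧ dw gives (y) dx ∧ dy ∧ dw
  d(-2*w*z + x*y) includes (∂/∂z)(-2*w*z + x*y) dz = (-2*w) dz, which multiplied by dy ∧ dw gives (2*w) dy ∧ dz ∧ dw
  d(x^2 - x*z + y*z) includes (∂/∂x)(x^2 - x*z + y*z) dx = (2*x - z) dx, which multiplied by dz ∧ dw gives (2*x - z) dx ∧ dz ∧ dw
  d(x^2 - x*z + y*z) includes (∂/∂y)(x^2 - x*z + y*z) dy = (z) dy, which multiplied by dz ∧ dw gives (z) dy ∧ dz ∧ dw
Collecting like 3-forms: d(omega) = (y) dx ∧ dy ∧ dw + (w + 2*x - z - 3) dx ∧ dz ∧ dw + (3*w) dx ∧ dy ∧ dz + (3*x + z) dy ∧ dz ∧ dw.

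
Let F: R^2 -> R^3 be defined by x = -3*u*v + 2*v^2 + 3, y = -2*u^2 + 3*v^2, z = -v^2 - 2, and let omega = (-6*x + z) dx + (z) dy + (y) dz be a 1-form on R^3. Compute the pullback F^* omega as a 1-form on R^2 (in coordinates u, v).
F^* omega = (-50*u*v^2 + 8*u + 39*v^3 + 60*v) du + (-50*u^2*v + 111*u*v^2 + 60*u - 64*v^3 - 92*v) dv

Using F^*(f dg) = (f ∘ F) d(g ∘ F), substitute each coordinate x_i by F_i(u, v) in f_i, and replace dx_i by d F_i = (∂F_i/∂u) du + (∂F_i/∂v) dv.
  For the x component: f_1(F) = 18*u*v - 13*v^2 - 20; d F_1 = (-3*v) du + (-3*u + 4*v) dv
  For the y component: f_2(F) = -v^2 - 2; d F_2 = (-4*u) du + (6*v) dv
  For the z component: f_3(F) = -2*u^2 + 3*v^2; d F_3 = (0) du + (-2*v) dv
Combining and collecting du, dv coefficients:
  coeff of du: -50*u*v^2 + 8*u + 39*v^3 + 60*v
  coeff of dv: -50*u^2*v + 111*u*v^2 + 60*u - 64*v^3 - 92*v
F^* omega = (-50*u*v^2 + 8*u + 39*v^3 + 60*v) du + (-50*u^2*v + 111*u*v^2 + 60*u - 64*v^3 - 92*v) dv.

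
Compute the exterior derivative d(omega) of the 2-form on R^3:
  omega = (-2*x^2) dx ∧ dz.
d(omega) = 0

For a 2-form omega = sum_{i<j} g_{ij} dx_i ∧ dx_j, the exterior derivative is
  d(omega) = sum_{i<j} d(g_{ij}) ∧ dx_i ∧ dx_j = sum_{i<j, k} (∂g_{ij}/∂x_k) dx_k ∧ dx_i ∧ dx_j.
Expand each term, using dx_k ∧ dx_i ∧ dx_j = sgn(permutation) dx_{(a)} ∧ dx_{(b)} ∧ dx_{(c)} with (a < b < c) sorted:

Collecting like 3-forms: d(omega) = 0.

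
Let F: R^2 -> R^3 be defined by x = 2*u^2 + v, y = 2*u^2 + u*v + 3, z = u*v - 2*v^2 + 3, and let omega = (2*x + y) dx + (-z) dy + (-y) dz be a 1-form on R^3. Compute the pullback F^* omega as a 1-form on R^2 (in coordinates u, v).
F^* omega = (24*u^3 - 2*u^2*v + 6*u*v^2 + 8*u*v + 2*v^3 - 6*v) du + (-2*u^3 + 6*u^2*v + 6*u^2 + 6*u*v^2 + u*v - 6*u + 14*v + 3) dv

Using F^*(f dg) = (f ∘ F) d(g ∘ F), substitute each coordinate x_i by F_i(u, v) in f_i, and replace dx_i by d F_i = (∂F_i/∂u) du + (∂F_i/∂v) dv.
  For the x component: f_1(F) = 6*u^2 + u*v + 2*v + 3; d F_1 = (4*u) du + (1) dv
  For the y component: f_2(F) = -u*v + 2*v^2 - 3; d F_2 = (4*u + v) du + (u) dv
  For the z component: f_3(F) = -2*u^2 - u*v - 3; d F_3 = (v) du + (u - 4*v) dv
Combining and collecting du, dv coefficients:
  coeff of du: 24*u^3 - 2*u^2*v + 6*u*v^2 + 8*u*v + 2*v^3 - 6*v
  coeff of dv: -2*u^3 + 6*u^2*v + 6*u^2 + 6*u*v^2 + u*v - 6*u + 14*v + 3
F^* omega = (24*u^3 - 2*u^2*v + 6*u*v^2 + 8*u*v + 2*v^3 - 6*v) du + (-2*u^3 + 6*u^2*v + 6*u^2 + 6*u*v^2 + u*v - 6*u + 14*v + 3) dv.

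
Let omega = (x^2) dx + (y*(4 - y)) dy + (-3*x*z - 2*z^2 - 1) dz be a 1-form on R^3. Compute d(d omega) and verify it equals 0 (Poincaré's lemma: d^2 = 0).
d(d omega) = 0

Step 1: d omega = sum_{i<j} (∂f_j/∂x_i - ∂f_i/∂x_j) dx_i ∧ dx_j:
  coeff of dx ∧ dy: 0
  coeff of dx ∧ dz: -3*z
  coeff of dy ∧ dz: 0
Step 2: Apply d again to each 2-form coefficient. The only possible 3-form in R^3 is dx ∧ dy ∧ dz, with coefficient
  ∂(coeff of dy∧dz)/∂x - ∂(coeff of dx∧dz)/∂y + ∂(coeff of dx∧dy)/∂z
  = ∂/∂x (0) - ∂/∂y (-3*z) + ∂/∂z (0).
Each of these terms simplifies to sums of mixed partials that cancel in pairs. The result is 0 (by equality of mixed partials for smooth functions — Schwarz / Clairaut).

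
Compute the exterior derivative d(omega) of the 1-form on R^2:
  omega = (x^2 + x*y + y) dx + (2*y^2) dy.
d(omega) = (-x - 1) dx ∧ dy

For a 1-form omega = sum_i f_i dx_i, the exterior derivative is
  d(omega) = sum_{i < j} (∂f_j/∂x_i - ∂f_i/∂x_j) dx_i ∧ dx_j.
  coefficient of dx ∧ dy: ∂f_2/∂x - ∂f_1/∂y = ∂(2*y^2)/∂x - ∂(x^2 + x*y + y)/∂y = -x - 1
Assembling: d(omega) = (-x - 1) dx ∧ dy.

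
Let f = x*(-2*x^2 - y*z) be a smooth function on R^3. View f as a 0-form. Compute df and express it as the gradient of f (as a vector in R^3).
df = (-6*x^2 - y*z) dx + (-x*z) dy + (-x*y) dz; grad f = (-6*x^2 - y*z, -x*z, -x*y)

For a 0-form f, d f = (∂f/∂x) dx + (∂f/∂y) dy + (∂f/∂z) dz. The components of the vector representation are exactly the entries of grad f in Cartesian coordinates:
  ∂f/∂x = -6*x^2 - y*z
  ∂f/∂y = -x*z
  ∂f/∂z = -x*y.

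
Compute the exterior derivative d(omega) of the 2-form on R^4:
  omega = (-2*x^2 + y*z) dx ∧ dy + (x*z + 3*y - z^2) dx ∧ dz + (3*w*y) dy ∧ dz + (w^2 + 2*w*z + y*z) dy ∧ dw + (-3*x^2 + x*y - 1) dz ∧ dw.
d(omega) = (y - 3) dx ∧ dy ∧ dz + (-2*w + x + 2*y) dy ∧ dz ∧ dw + (-6*x + y) dx ∧ dz ∧ dw

For a 2-form omega = sum_{i<j} g_{ij} dx_i ∧ dx_j, the exterior derivative is
  d(omega) = sum_{i<j} d(g_{ij}) ∧ dx_i ∧ dx_j = sum_{i<j, k} (∂g_{ij}/∂x_k) dx_k ∧ dx_i ∧ dx_j.
Expand each term, using dx_k ∧ dx_i ∧ dx_j = sgn(permutation) dx_{(a)} ∧ dx_{(b)} ∧ dx_{(c)} with (a < b < c) sorted:
  d(-2*x^2 + y*z) includes (∂/∂z)(-2*x^2 + y*z) dz = (y) dz, which multiplied by dx ∧ dy gives (y) dx ∧ dy ∧ dz
  d(x*z + 3*y - z^2) includes (∂/∂y)(x*z + 3*y - z^2) dy = (3) dy, which multiplied by dx ∧ dz gives (-3) dx ∧ dy ∧ dz
  d(3*w*y) includes (∂/∂w)(3*w*y) dw = (3*y) dw, which multiplied by dy ∧ dz gives (3*y) dy ∧ dz ∧ dw
  d(w^2 + 2*w*z + y*z) includes (∂/∂z)(w^2 + 2*w*z + y*z) dz = (2*w + y) dz, which multiplied by dy ∧ dw gives (-2*w - y) dy ∧ dz ∧ dw
  d(-3*x^2 + x*y - 1) includes (∂/∂x)(-3*x^2 + x*y - 1) dx = (-6*x + y) dx, which multiplied by dz ∧ dw gives (-6*x + y) dx ∧ dz ∧ dw
  d(-3*x^2 + x*y - 1) includes (∂/∂y)(-3*x^2 + x*y - 1) dy = (x) dy, which multiplied by dz ∧ dw gives (x) dy ∧ dz ∧ dw
Collecting like 3-forms: d(omega) = (y - 3) dx ∧ dy ∧ dz + (-2*w + x + 2*y) dy ∧ dz ∧ dw + (-6*x + y) dx ∧ dz ∧ dw.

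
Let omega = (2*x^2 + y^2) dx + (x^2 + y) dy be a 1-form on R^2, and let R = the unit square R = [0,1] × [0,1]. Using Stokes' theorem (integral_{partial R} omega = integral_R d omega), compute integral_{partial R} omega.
integral_(partial R) omega = 0

Stokes: integral_partial_R omega = integral_R d omega with d omega = (∂Q/∂x - ∂P/∂y) dx ∧ dy.
  ∂Q/∂x = 2*x
  ∂P/∂y = 2*y
  integrand = ∂Q/∂x - ∂P/∂y = 2*x - 2*y.
Integrating over R: integral_0^1 integral_0^1 (2*x - 2*y) dx dy = 0.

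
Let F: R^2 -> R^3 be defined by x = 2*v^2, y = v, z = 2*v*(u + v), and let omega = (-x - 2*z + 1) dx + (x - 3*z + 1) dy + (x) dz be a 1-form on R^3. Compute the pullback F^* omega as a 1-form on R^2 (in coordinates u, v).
F^* omega = (4*v^3) du + (-12*u*v^2 - 6*u*v - 16*v^3 - 4*v^2 + 4*v + 1) dv

Using F^*(f dg) = (f ∘ F) d(g ∘ F), substitute each coordinate x_i by F_i(u, v) in f_i, and replace dx_i by d F_i = (∂F_i/∂u) du + (∂F_i/∂v) dv.
  For the x component: f_1(F) = -4*u*v - 6*v^2 + 1; d F_1 = (0) du + (4*v) dv
  For the y component: f_2(F) = -6*u*v - 4*v^2 + 1; d F_2 = (0) du + (1) dv
  For the z component: f_3(F) = 2*v^2; d F_3 = (2*v) du + (2*u + 4*v) dv
Combining and collecting du, dv coefficients:
  coeff of du: 4*v^3
  coeff of dv: -12*u*v^2 - 6*u*v - 16*v^3 - 4*v^2 + 4*v + 1
F^* omega = (4*v^3) du + (-12*u*v^2 - 6*u*v - 16*v^3 - 4*v^2 + 4*v + 1) dv.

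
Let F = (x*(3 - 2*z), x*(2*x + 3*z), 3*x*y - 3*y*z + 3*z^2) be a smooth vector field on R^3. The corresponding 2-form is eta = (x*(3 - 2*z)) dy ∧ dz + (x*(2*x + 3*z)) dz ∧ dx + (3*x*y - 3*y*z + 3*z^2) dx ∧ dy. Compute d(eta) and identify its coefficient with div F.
d(eta) = (-3*y + 4*z + 3) dx ∧ dy ∧ dz; div F = -3*y + 4*z + 3

For a 2-form in R^3 of the form above, applying d gives a 3-form with coefficient ∂P/∂x + ∂Q/∂y + ∂R/∂z:
  ∂P/∂x = 3 - 2*z
  ∂Q/∂y = 0
  ∂R/∂z = -3*y + 6*z
Sum = -3*y + 4*z + 3, which is exactly div F.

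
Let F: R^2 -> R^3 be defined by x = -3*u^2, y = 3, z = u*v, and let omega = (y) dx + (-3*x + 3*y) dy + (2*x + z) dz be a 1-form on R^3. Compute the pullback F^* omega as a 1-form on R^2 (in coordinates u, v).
F^* omega = (u*(-6*u*v + v^2 - 18)) du + (u^2*(-6*u + v)) dv

Using F^*(f dg) = (f ∘ F) d(g ∘ F), substitute each coordinate x_i by F_i(u, v) in f_i, and replace dx_i by d F_i = (∂F_i/∂u) du + (∂F_i/∂v) dv.
  For the x component: f_1(F) = 3; d F_1 = (-6*u) du + (0) dv
  For the y component: f_2(F) = 9*u^2 + 9; d F_2 = (0) du + (0) dv
  For the z component: f_3(F) = u*(-6*u + v); d F_3 = (v) du + (u) dv
Combining and collecting du, dv coefficients:
  coeff of du: u*(-6*u*v + v^2 - 18)
  coeff of dv: u^2*(-6*u + v)
F^* omega = (u*(-6*u*v + v^2 - 18)) du + (u^2*(-6*u + v)) dv.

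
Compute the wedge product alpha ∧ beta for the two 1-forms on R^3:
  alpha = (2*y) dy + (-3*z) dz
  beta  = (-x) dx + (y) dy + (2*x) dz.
alpha ∧ beta = (2*x*y) dx ∧ dy + (y*(4*x + 3*z)) dy ∧ dz + (-3*x*z) dx ∧ dz

Distribute the wedge, using dx_i ∧ dx_j = -dx_j ∧ dx_i and dx_i ∧ dx_i = 0. For each pair (i, j) with i < j, the coefficient of dx_i ∧ dx_j in alpha ∧ beta is (alpha_i * beta_j - alpha_j * beta_i). Collecting: alpha ∧ beta = (2*x*y) dx ∧ dy + (y*(4*x + 3*z)) dy ∧ dz + (-3*x*z) dx ∧ dz.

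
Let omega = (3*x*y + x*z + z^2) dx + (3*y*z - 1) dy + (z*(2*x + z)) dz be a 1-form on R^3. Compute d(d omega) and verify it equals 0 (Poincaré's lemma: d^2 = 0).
d(d omega) = 0

Step 1: d omega = sum_{i<j} (∂f_j/∂x_i - ∂f_i/∂x_j) dx_i ∧ dx_j:
  coeff of dx ∧ dy: -3*x
  coeff of dx ∧ dz: -x
  coeff of dy ∧ dz: -3*y
Step 2: Apply d again to each 2-form coefficient. The only possible 3-form in R^3 is dx ∧ dy ∧ dz, with coefficient
  ∂(coeff of dy∧dz)/∂x - ∂(coeff of dx∧dz)/∂y + ∂(coeff of dx∧dy)/∂z
  = ∂/∂x (-3*y) - ∂/∂y (-x) + ∂/∂z (-3*x).
Each of these terms simplifies to sums of mixed partials that cancel in pairs. The result is 0 (by equality of mixed partials for smooth functions — Schwarz / Clairaut).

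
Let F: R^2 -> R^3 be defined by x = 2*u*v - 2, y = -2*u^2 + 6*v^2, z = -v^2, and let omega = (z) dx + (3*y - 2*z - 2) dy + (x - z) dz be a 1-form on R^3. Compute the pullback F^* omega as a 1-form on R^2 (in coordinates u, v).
F^* omega = (24*u^3 - 80*u*v^2 + 8*u - 2*v^3) du + (2*v*(-36*u^2 - 3*u*v + 119*v^2 - 10)) dv

Using F^*(f dg) = (f ∘ F) d(g ∘ F), substitute each coordinate x_i by F_i(u, v) in f_i, and replace dx_i by d F_i = (∂F_i/∂u) du + (∂F_i/∂v) dv.
  For the x component: f_1(F) = -v^2; d F_1 = (2*v) du + (2*u) dv
  For the y component: f_2(F) = -6*u^2 + 20*v^2 - 2; d F_2 = (-4*u) du + (12*v) dv
  For the z component: f_3(F) = 2*u*v + v^2 - 2; d F_3 = (0) du + (-2*v) dv
Combining and collecting du, dv coefficients:
  coeff of du: 24*u^3 - 80*u*v^2 + 8*u - 2*v^3
  coeff of dv: 2*v*(-36*u^2 - 3*u*v + 119*v^2 - 10)
F^* omega = (24*u^3 - 80*u*v^2 + 8*u - 2*v^3) du + (2*v*(-36*u^2 - 3*u*v + 119*v^2 - 10)) dv.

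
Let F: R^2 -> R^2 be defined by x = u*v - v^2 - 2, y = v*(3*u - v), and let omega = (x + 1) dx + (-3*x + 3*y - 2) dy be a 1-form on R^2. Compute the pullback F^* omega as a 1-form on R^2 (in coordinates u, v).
F^* omega = (v*(19*u*v - v^2 + 11)) du + (19*u^2*v - 15*u*v^2 + 11*u + 2*v^3 - 6*v) dv

Using F^*(f dg) = (f ∘ F) d(g ∘ F), substitute each coordinate x_i by F_i(u, v) in f_i, and replace dx_i by d F_i = (∂F_i/∂u) du + (∂F_i/∂v) dv.
  For the x component: f_1(F) = u*v - v^2 - 1; d F_1 = (v) du + (u - 2*v) dv
  For the y component: f_2(F) = 6*u*v + 4; d F_2 = (3*v) du + (3*u - 2*v) dv
Combining and collecting du, dv coefficients:
  coeff of du: v*(19*u*v - v^2 + 11)
  coeff of dv: 19*u^2*v - 15*u*v^2 + 11*u + 2*v^3 - 6*v
F^* omega = (v*(19*u*v - v^2 + 11)) du + (19*u^2*v - 15*u*v^2 + 11*u + 2*v^3 - 6*v) dv.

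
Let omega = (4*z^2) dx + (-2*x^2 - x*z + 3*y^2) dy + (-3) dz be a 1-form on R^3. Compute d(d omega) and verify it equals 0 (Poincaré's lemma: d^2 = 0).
d(d omega) = 0

Step 1: d omega = sum_{i<j} (∂f_j/∂x_i - ∂f_i/∂x_j) dx_i ∧ dx_j:
  coeff of dx ∧ dy: -4*x - z
  coeff of dx ∧ dz: -8*z
  coeff of dy ∧ dz: x
Step 2: Apply d again to each 2-form coefficient. The only possible 3-form in R^3 is dx ∧ dy ∧ dz, with coefficient
  ∂(coeff of dy∧dz)/∂x - ∂(coeff of dx∧dz)/∂y + ∂(coeff of dx∧dy)/∂z
  = ∂/∂x (x) - ∂/∂y (-8*z) + ∂/∂z (-4*x - z).
Each of these terms simplifies to sums of mixed partials that cancel in pairs. The result is 0 (by equality of mixed partials for smooth functions — Schwarz / Clairaut).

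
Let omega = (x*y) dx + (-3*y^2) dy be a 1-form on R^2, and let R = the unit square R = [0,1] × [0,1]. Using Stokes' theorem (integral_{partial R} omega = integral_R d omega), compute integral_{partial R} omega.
integral_(partial R) omega = -1/2

Stokes: integral_partial_R omega = integral_R d omega with d omega = (∂Q/∂x - ∂P/∂y) dx ∧ dy.
  ∂Q/∂x = 0
  ∂P/∂y = x
  integrand = ∂Q/∂x - ∂P/∂y = -x.
Integrating over R: integral_0^1 integral_0^1 (-x) dx dy = -1/2.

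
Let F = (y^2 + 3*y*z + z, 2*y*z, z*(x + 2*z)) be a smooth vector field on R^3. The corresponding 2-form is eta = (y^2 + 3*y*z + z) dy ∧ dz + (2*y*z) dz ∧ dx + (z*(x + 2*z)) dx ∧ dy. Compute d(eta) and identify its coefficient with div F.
d(eta) = (x + 6*z) dx ∧ dy ∧ dz; div F = x + 6*z

For a 2-form in R^3 of the form above, applying d gives a 3-form with coefficient ∂P/∂x + ∂Q/∂y + ∂R/∂z:
  ∂P/∂x = 0
  ∂Q/∂y = 2*z
  ∂R/∂z = x + 4*z
Sum = x + 6*z, which is exactly div F.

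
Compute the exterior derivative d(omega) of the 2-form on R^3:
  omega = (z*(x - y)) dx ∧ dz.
d(omega) = (z) dx ∧ dy ∧ dz

For a 2-form omega = sum_{i<j} g_{ij} dx_i ∧ dx_j, the exterior derivative is
  d(omega) = sum_{i<j} d(g_{ij}) ∧ dx_i ∧ dx_j = sum_{i<j, k} (∂g_{ij}/∂x_k) dx_k ∧ dx_i ∧ dx_j.
Expand each term, using dx_k ∧ dx_i ∧ dx_j = sgn(permutation) dx_{(a)} ∧ dx_{(b)} ∧ dx_{(c)} with (a < b < c) sorted:
  d(z*(x - y)) includes (∂/∂y)(z*(x - y)) dy = (-z) dy, which multiplied by dx ∧ dz gives (z) dx ∧ dy ∧ dz
Collecting like 3-forms: d(omega) = (z) dx ∧ dy ∧ dz.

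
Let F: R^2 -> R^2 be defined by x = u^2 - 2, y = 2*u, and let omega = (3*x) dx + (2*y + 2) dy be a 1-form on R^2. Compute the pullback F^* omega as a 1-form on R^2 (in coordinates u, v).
F^* omega = (6*u^3 - 4*u + 4) du

Using F^*(f dg) = (f ∘ F) d(g ∘ F), substitute each coordinate x_i by F_i(u, v) in f_i, and replace dx_i by d F_i = (∂F_i/∂u) du + (∂F_i/∂v) dv.
  For the x component: f_1(F) = 3*u^2 - 6; d F_1 = (2*u) du + (0) dv
  For the y component: f_2(F) = 4*u + 2; d F_2 = (2) du + (0) dv
Combining and collecting du, dv coefficients:
  coeff of du: 6*u^3 - 4*u + 4
  coeff of dv: 0
F^* omega = (6*u^3 - 4*u + 4) du.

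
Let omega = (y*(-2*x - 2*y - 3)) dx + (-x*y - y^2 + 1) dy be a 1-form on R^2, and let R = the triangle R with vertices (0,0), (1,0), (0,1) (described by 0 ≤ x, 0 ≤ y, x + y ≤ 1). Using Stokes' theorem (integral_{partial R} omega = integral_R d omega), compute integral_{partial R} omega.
integral_(partial R) omega = 7/3

Stokes: integral_partial_R omega = integral_R d omega with d omega = (∂Q/∂x - ∂P/∂y) dx ∧ dy.
  ∂Q/∂x = -y
  ∂P/∂y = -2*x - 4*y - 3
  integrand = ∂Q/∂x - ∂P/∂y = 2*x + 3*y + 3.
Integrating over R: integral_0^1 integral_0^{1-x} (2*x + 3*y + 3) dy dx = 7/3.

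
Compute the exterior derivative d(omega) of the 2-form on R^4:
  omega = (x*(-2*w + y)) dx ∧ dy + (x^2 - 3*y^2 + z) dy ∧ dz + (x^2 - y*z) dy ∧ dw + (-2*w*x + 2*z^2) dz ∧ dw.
d(omega) = (2*x) dx ∧ dy ∧ dz + (y) dy ∧ dz ∧ dw + (-2*w) dx ∧ dz ∧ dw

For a 2-form omega = sum_{i<j} g_{ij} dx_i ∧ dx_j, the exterior derivative is
  d(omega) = sum_{i<j} d(g_{ij}) ∧ dx_i ∧ dx_j = sum_{i<j, k} (∂g_{ij}/∂x_k) dx_k ∧ dx_i ∧ dx_j.
Expand each term, using dx_k ∧ dx_i ∧ dx_j = sgn(permutation) dx_{(a)} ∧ dx_{(b)} ∧ dx_{(c)} with (a < b < c) sorted:
  d(x*(-2*w + y)) includes (∂/∂w)(x*(-2*w + y)) dw = (-2*x) dw, which multiplied by dx ∧ dy gives (-2*x) dx ∧ dy ∧ dw
  d(x^2 - 3*y^2 + z) includes (∂/∂x)(x^2 - 3*y^2 + z) dx = (2*x) dx, which multiplied by dy ∧ dz gives (2*x) dx ∧ dy ∧ dz
  d(x^2 - y*z) includes (∂/∂x)(x^2 - y*z) dx = (2*x) dx, which multiplied by dy ∧ dw gives (2*x) dx ∧ dy ∧ dw
  d(x^2 - y*z) includes (∂/∂z)(x^2 - y*z) dz = (-y) dz, which multiplied by dy ∧ dw gives (y) dy ∧ dz ∧ dw
  d(-2*w*x + 2*z^2) includes (∂/∂x)(-2*w*x + 2*z^2) dx = (-2*w) dx, which multiplied by dz ∧ dw gives (-2*w) dx ∧ dz ∧ dw
Collecting like 3-forms: d(omega) = (2*x) dx ∧ dy ∧ dz + (y) dy ∧ dz ∧ dw + (-2*w) dx ∧ dz ∧ dw.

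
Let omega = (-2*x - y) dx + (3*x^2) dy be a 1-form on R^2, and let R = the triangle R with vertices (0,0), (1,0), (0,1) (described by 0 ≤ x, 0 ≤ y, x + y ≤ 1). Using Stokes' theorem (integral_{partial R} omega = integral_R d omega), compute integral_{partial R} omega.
integral_(partial R) omega = 3/2

Stokes: integral_partial_R omega = integral_R d omega with d omega = (∂Q/∂x - ∂P/∂y) dx ∧ dy.
  ∂Q/∂x = 6*x
  ∂P/∂y = -1
  integrand = ∂Q/∂x - ∂P/∂y = 6*x + 1.
Integrating over R: integral_0^1 integral_0^{1-x} (6*x + 1) dy dx = 3/2.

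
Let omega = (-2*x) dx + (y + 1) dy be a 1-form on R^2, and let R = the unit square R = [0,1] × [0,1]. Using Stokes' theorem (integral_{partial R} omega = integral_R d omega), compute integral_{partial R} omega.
integral_(partial R) omega = 0

Stokes: integral_partial_R omega = integral_R d omega with d omega = (∂Q/∂x - ∂P/∂y) dx ∧ dy.
  ∂Q/∂x = 0
  ∂P/∂y = 0
  integrand = ∂Q/∂x - ∂P/∂y = 0.
Integrating over R: integral_0^1 integral_0^1 (0) dx dy = 0.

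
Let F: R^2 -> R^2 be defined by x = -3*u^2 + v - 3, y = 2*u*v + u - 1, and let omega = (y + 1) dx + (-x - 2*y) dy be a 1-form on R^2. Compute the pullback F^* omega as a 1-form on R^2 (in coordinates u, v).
F^* omega = (-6*u^2*v - 3*u^2 - 8*u*v^2 - 8*u*v - 2*u - 2*v^2 + 9*v + 5) du + (u*(6*u^2 - 8*u*v - 4*u + 11)) dv

Using F^*(f dg) = (f ∘ F) d(g ∘ F), substitute each coordinate x_i by F_i(u, v) in f_i, and replace dx_i by d F_i = (∂F_i/∂u) du + (∂F_i/∂v) dv.
  For the x component: f_1(F) = u*(2*v + 1); d F_1 = (-6*u) du + (1) dv
  For the y component: f_2(F) = 3*u^2 - 4*u*v - 2*u - v + 5; d F_2 = (2*v + 1) du + (2*u) dv
Combining and collecting du, dv coefficients:
  coeff of du: -6*u^2*v - 3*u^2 - 8*u*v^2 - 8*u*v - 2*u - 2*v^2 + 9*v + 5
  coeff of dv: u*(6*u^2 - 8*u*v - 4*u + 11)
F^* omega = (-6*u^2*v - 3*u^2 - 8*u*v^2 - 8*u*v - 2*u - 2*v^2 + 9*v + 5) du + (u*(6*u^2 - 8*u*v - 4*u + 11)) dv.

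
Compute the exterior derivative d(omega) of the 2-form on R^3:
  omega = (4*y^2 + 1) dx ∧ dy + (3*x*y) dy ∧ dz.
d(omega) = (3*y) dx ∧ dy ∧ dz

For a 2-form omega = sum_{i<j} g_{ij} dx_i ∧ dx_j, the exterior derivative is
  d(omega) = sum_{i<j} d(g_{ij}) ∧ dx_i ∧ dx_j = sum_{i<j, k} (∂g_{ij}/∂x_k) dx_k ∧ dx_i ∧ dx_j.
Expand each term, using dx_k ∧ dx_i ∧ dx_j = sgn(permutation) dx_{(a)} ∧ dx_{(b)} ∧ dx_{(c)} with (a < b < c) sorted:
  d(3*x*y) includes (∂/∂x)(3*x*y) dx = (3*y) dx, which multiplied by dy ∧ dz gives (3*y) dx ∧ dy ∧ dz
Collecting like 3-forms: d(omega) = (3*y) dx ∧ dy ∧ dz.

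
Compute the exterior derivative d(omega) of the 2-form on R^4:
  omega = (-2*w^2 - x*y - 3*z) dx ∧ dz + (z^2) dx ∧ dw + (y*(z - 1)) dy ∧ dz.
d(omega) = (x) dx ∧ dy ∧ dz + (-4*w - 2*z) dx ∧ dz ∧ dw

For a 2-form omega = sum_{i<j} g_{ij} dx_i ∧ dx_j, the exterior derivative is
  d(omega) = sum_{i<j} d(g_{ij}) ∧ dx_i ∧ dx_j = sum_{i<j, k} (∂g_{ij}/∂x_k) dx_k ∧ dx_i ∧ dx_j.
Expand each term, using dx_k ∧ dx_i ∧ dx_j = sgn(permutation) dx_{(a)} ∧ dx_{(b)} ∧ dx_{(c)} with (a < b < c) sorted:
  d(-2*w^2 - x*y - 3*z) includes (∂/∂y)(-2*w^2 - x*y - 3*z) dy = (-x) dy, which multiplied by dx ∧ dz gives (x) dx ∧ dy ∧ dz
  d(-2*w^2 - x*y - 3*z) includes (∂/∂w)(-2*w^2 - x*y - 3*z) dw = (-4*w) dw, which multiplied by dx ∧ dz gives (-4*w) dx ∧ dz ∧ dw
  d(z^2) includes (∂/∂z)(z^2) dz = (2*z) dz, which multiplied by dx ∧ dw gives (-2*z) dx ∧ dz ∧ dw
Collecting like 3-forms: d(omega) = (x) dx ∧ dy ∧ dz + (-4*w - 2*z) dx ∧ dz ∧ dw.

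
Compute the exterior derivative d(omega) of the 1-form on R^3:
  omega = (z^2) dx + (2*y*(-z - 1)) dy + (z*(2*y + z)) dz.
d(omega) = (-2*z) dx ∧ dz + (2*y + 2*z) dy ∧ dz

For a 1-form omega = sum_i f_i dx_i, the exterior derivative is
  d(omega) = sum_{i < j} (∂f_j/∂x_i - ∂f_i/∂x_j) dx_i ∧ dx_j.
  coefficient of dx ∧ dz: ∂f_3/∂x - ∂f_1/∂z = ∂(z*(2*y + z))/∂x - ∂(z^2)/∂z = -2*z
  coefficient of dy ∧ dz: ∂f_3/∂y - ∂f_2/∂z = ∂(z*(2*y + z))/∂y - ∂(2*y*(-z - 1))/∂z = 2*y + 2*z
Assembling: d(omega) = (-2*z) dx ∧ dz + (2*y + 2*z) dy ∧ dz.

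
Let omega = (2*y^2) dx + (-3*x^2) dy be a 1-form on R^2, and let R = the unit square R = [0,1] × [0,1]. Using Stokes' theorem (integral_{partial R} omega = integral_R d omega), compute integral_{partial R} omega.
integral_(partial R) omega = -5

Stokes: integral_partial_R omega = integral_R d omega with d omega = (∂Q/∂x - ∂P/∂y) dx ∧ dy.
  ∂Q/∂x = -6*x
  ∂P/∂y = 4*y
  integrand = ∂Q/∂x - ∂P/∂y = -6*x - 4*y.
Integrating over R: integral_0^1 integral_0^1 (-6*x - 4*y) dx dy = -5.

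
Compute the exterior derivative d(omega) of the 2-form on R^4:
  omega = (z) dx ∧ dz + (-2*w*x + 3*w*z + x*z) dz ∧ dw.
d(omega) = (-2*w + z) dx ∧ dz ∧ dw

For a 2-form omega = sum_{i<j} g_{ij} dx_i ∧ dx_j, the exterior derivative is
  d(omega) = sum_{i<j} d(g_{ij}) ∧ dx_i ∧ dx_j = sum_{i<j, k} (∂g_{ij}/∂x_k) dx_k ∧ dx_i ∧ dx_j.
Expand each term, using dx_k ∧ dx_i ∧ dx_j = sgn(permutation) dx_{(a)} ∧ dx_{(b)} ∧ dx_{(c)} with (a < b < c) sorted:
  d(-2*w*x + 3*w*z + x*z) includes (∂/∂x)(-2*w*x + 3*w*z + x*z) dx = (-2*w + z) dx, which multiplied by dz ∧ dw gives (-2*w + z) dx ∧ dz ∧ dw
Collecting like 3-forms: d(omega) = (-2*w + z) dx ∧ dz ∧ dw.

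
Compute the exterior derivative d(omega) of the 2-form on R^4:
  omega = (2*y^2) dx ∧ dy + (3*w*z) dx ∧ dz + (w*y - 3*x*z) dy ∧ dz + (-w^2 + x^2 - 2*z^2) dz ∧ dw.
d(omega) = (2*x + 3*z) dx ∧ dz ∧ dw + (-3*z) dx ∧ dy ∧ dz + (y) dy ∧ dz ∧ dw

For a 2-form omega = sum_{i<j} g_{ij} dx_i ∧ dx_j, the exterior derivative is
  d(omega) = sum_{i<j} d(g_{ij}) ∧ dx_i ∧ dx_j = sum_{i<j, k} (∂g_{ij}/∂x_k) dx_k ∧ dx_i ∧ dx_j.
Expand each term, using dx_k ∧ dx_i ∧ dx_j = sgn(permutation) dx_{(a)} ∧ dx_{(b)} ∧ dx_{(c)} with (a < b < c) sorted:
  d(3*w*z) includes (∂/∂w)(3*w*z) dw = (3*z) dw, which multiplied by dx ∧ dz gives (3*z) dx ∧ dz ∧ dw
  d(w*y - 3*x*z) includes (∂/∂x)(w*y - 3*x*z) dx = (-3*z) dx, which multiplied by dy ∧ dz gives (-3*z) dx ∧ dy ∧ dz
  d(w*y - 3*x*z) includes (∂/∂w)(w*y - 3*x*z) dw = (y) dw, which multiplied by dy ∧ dz gives (y) dy ∧ dz ∧ dw
  d(-w^2 + x^2 - 2*z^2) includes (∂/∂x)(-w^2 + x^2 - 2*z^2) dx = (2*x) dx, which multiplied by dz ∧ dw gives (2*x) dx ∧ dz ∧ dw
Collecting like 3-forms: d(omega) = (2*x + 3*z) dx ∧ dz ∧ dw + (-3*z) dx ∧ dy ∧ dz + (y) dy ∧ dz ∧ dw.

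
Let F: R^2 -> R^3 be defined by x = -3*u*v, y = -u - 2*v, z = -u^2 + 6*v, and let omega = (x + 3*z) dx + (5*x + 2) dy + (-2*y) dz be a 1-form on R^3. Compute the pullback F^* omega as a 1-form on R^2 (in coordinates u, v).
F^* omega = (9*u^2*v - 4*u^2 + 9*u*v^2 + 7*u*v - 54*v^2 - 2) du + (9*u^3 + 9*u^2*v - 24*u*v + 12*u + 24*v - 4) dv

Using F^*(f dg) = (f ∘ F) d(g ∘ F), substitute each coordinate x_i by F_i(u, v) in f_i, and replace dx_i by d F_i = (∂F_i/∂u) du + (∂F_i/∂v) dv.
  For the x component: f_1(F) = -3*u^2 - 3*u*v + 18*v; d F_1 = (-3*v) du + (-3*u) dv
  For the y component: f_2(F) = -15*u*v + 2; d F_2 = (-1) du + (-2) dv
  For the z component: f_3(F) = 2*u + 4*v; d F_3 = (-2*u) du + (6) dv
Combining and collecting du, dv coefficients:
  coeff of du: 9*u^2*v - 4*u^2 + 9*u*v^2 + 7*u*v - 54*v^2 - 2
  coeff of dv: 9*u^3 + 9*u^2*v - 24*u*v + 12*u + 24*v - 4
F^* omega = (9*u^2*v - 4*u^2 + 9*u*v^2 + 7*u*v - 54*v^2 - 2) du + (9*u^3 + 9*u^2*v - 24*u*v + 12*u + 24*v - 4) dv.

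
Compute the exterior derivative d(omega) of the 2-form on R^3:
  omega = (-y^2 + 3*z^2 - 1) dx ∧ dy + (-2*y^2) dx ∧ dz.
d(omega) = (4*y + 6*z) dx ∧ dy ∧ dz

For a 2-form omega = sum_{i<j} g_{ij} dx_i ∧ dx_j, the exterior derivative is
  d(omega) = sum_{i<j} d(g_{ij}) ∧ dx_i ∧ dx_j = sum_{i<j, k} (∂g_{ij}/∂x_k) dx_k ∧ dx_i ∧ dx_j.
Expand each term, using dx_k ∧ dx_i ∧ dx_j = sgn(permutation) dx_{(a)} ∧ dx_{(b)} ∧ dx_{(c)} with (a < b < c) sorted:
  d(-y^2 + 3*z^2 - 1) includes (∂/∂z)(-y^2 + 3*z^2 - 1) dz = (6*z) dz, which multiplied by dx ∧ dy gives (6*z) dx ∧ dy ∧ dz
  d(-2*y^2) includes (∂/∂y)(-2*y^2) dy = (-4*y) dy, which multiplied by dx ∧ dz gives (4*y) dx ∧ dy ∧ dz
Collecting like 3-forms: d(omega) = (4*y + 6*z) dx ∧ dy ∧ dz.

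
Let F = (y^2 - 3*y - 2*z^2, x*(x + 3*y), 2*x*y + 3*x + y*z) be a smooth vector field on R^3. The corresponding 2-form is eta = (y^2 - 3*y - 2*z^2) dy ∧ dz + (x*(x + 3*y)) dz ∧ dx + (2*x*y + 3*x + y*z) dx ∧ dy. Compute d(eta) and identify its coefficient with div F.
d(eta) = (3*x + y) dx ∧ dy ∧ dz; div F = 3*x + y

For a 2-form in R^3 of the form above, applying d gives a 3-form with coefficient ∂P/∂x + ∂Q/∂y + ∂R/∂z:
  ∂P/∂x = 0
  ∂Q/∂y = 3*x
  ∂R/∂z = y
Sum = 3*x + y, which is exactly div F.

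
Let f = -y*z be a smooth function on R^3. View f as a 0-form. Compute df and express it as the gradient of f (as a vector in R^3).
df = (0) dx + (-z) dy + (-y) dz; grad f = (0, -z, -y)

For a 0-form f, d f = (∂f/∂x) dx + (∂f/∂y) dy + (∂f/∂z) dz. The components of the vector representation are exactly the entries of grad f in Cartesian coordinates:
  ∂f/∂x = 0
  ∂f/∂y = -z
  ∂f/∂z = -y.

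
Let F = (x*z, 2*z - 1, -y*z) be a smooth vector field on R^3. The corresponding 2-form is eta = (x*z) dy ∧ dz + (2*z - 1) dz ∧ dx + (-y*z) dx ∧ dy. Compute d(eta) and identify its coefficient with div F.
d(eta) = (-y + z) dx ∧ dy ∧ dz; div F = -y + z

For a 2-form in R^3 of the form above, applying d gives a 3-form with coefficient ∂P/∂x + ∂Q/∂y + ∂R/∂z:
  ∂P/∂x = z
  ∂Q/∂y = 0
  ∂R/∂z = -y
Sum = -y + z, which is exactly div F.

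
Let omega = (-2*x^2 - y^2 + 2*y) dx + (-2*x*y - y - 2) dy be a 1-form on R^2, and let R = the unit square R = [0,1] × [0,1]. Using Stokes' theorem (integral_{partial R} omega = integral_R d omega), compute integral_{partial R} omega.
integral_(partial R) omega = -2

Stokes: integral_partial_R omega = integral_R d omega with d omega = (∂Q/∂x - ∂P/∂y) dx ∧ dy.
  ∂Q/∂x = -2*y
  ∂P/∂y = 2 - 2*y
  integrand = ∂Q/∂x - ∂P/∂y = -2.
Integrating over R: integral_0^1 integral_0^1 (-2) dx dy = -2.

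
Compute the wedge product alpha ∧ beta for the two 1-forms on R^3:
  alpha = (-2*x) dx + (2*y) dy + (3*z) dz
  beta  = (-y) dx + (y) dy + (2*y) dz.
alpha ∧ beta = (2*y*(-x + y)) dx ∧ dy + (y*(-4*x + 3*z)) dx ∧ dz + (y*(4*y - 3*z)) dy ∧ dz

Distribute the wedge, using dx_i ∧ dx_j = -dx_j ∧ dx_i and dx_i ∧ dx_i = 0. For each pair (i, j) with i < j, the coefficient of dx_i ∧ dx_j in alpha ∧ beta is (alpha_i * beta_j - alpha_j * beta_i). Collecting: alpha ∧ beta = (2*y*(-x + y)) dx ∧ dy + (y*(-4*x + 3*z)) dx ∧ dz + (y*(4*y - 3*z)) dy ∧ dz.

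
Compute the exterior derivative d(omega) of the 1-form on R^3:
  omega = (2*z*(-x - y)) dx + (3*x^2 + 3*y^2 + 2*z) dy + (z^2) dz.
d(omega) = (6*x + 2*z) dx ∧ dy + (2*x + 2*y) dx ∧ dz + (-2) dy ∧ dz

For a 1-form omega = sum_i f_i dx_i, the exterior derivative is
  d(omega) = sum_{i < j} (∂f_j/∂x_i - ∂f_i/∂x_j) dx_i ∧ dx_j.
  coefficient of dx ∧ dy: ∂f_2/∂x - ∂f_1/∂y = ∂(3*x^2 + 3*y^2 + 2*z)/∂x - ∂(2*z*(-x - y))/∂y = 6*x + 2*z
  coefficient of dx ∧ dz: ∂f_3/∂x - ∂f_1/∂z = ∂(z^2)/∂x - ∂(2*z*(-x - y))/∂z = 2*x + 2*y
  coefficient of dy ∧ dz: ∂f_3/∂y - ∂f_2/∂z = ∂(z^2)/∂y - ∂(3*x^2 + 3*y^2 + 2*z)/∂z = -2
Assembling: d(omega) = (6*x + 2*z) dx ∧ dy + (2*x + 2*y) dx ∧ dz + (-2) dy ∧ dz.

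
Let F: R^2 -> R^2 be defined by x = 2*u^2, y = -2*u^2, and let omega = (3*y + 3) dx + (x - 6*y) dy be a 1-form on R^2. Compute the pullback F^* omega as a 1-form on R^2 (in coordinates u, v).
F^* omega = (-80*u^3 + 12*u) du

Using F^*(f dg) = (f ∘ F) d(g ∘ F), substitute each coordinate x_i by F_i(u, v) in f_i, and replace dx_i by d F_i = (∂F_i/∂u) du + (∂F_i/∂v) dv.
  For the x component: f_1(F) = 3 - 6*u^2; d F_1 = (4*u) du + (0) dv
  For the y component: f_2(F) = 14*u^2; d F_2 = (-4*u) du + (0) dv
Combining and collecting du, dv coefficients:
  coeff of du: -80*u^3 + 12*u
  coeff of dv: 0
F^* omega = (-80*u^3 + 12*u) du.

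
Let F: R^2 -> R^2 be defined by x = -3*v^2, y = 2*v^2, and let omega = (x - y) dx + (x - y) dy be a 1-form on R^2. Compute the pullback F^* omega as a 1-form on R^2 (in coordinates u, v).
F^* omega = (10*v^3) dv

Using F^*(f dg) = (f ∘ F) d(g ∘ F), substitute each coordinate x_i by F_i(u, v) in f_i, and replace dx_i by d F_i = (∂F_i/∂u) du + (∂F_i/∂v) dv.
  For the x component: f_1(F) = -5*v^2; d F_1 = (0) du + (-6*v) dv
  For the y component: f_2(F) = -5*v^2; d F_2 = (0) du + (4*v) dv
Combining and collecting du, dv coefficients:
  coeff of du: 0
  coeff of dv: 10*v^3
F^* omega = (10*v^3) dv.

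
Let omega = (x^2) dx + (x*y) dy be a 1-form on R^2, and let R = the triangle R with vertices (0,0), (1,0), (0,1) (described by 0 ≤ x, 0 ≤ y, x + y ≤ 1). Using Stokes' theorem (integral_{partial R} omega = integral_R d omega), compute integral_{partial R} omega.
integral_(partial R) omega = 1/6

Stokes: integral_partial_R omega = integral_R d omega with d omega = (∂Q/∂x - ∂P/∂y) dx ∧ dy.
  ∂Q/∂x = y
  ∂P/∂y = 0
  integrand = ∂Q/∂x - ∂P/∂y = y.
Integrating over R: integral_0^1 integral_0^{1-x} (y) dy dx = 1/6.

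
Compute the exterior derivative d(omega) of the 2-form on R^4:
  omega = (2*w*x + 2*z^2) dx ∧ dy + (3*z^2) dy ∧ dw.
d(omega) = (4*z) dx ∧ dy ∧ dz + (2*x) dx ∧ dy ∧ dw + (-6*z) dy ∧ dz ∧ dw

For a 2-form omega = sum_{i<j} g_{ij} dx_i ∧ dx_j, the exterior derivative is
  d(omega) = sum_{i<j} d(g_{ij}) ∧ dx_i ∧ dx_j = sum_{i<j, k} (∂g_{ij}/∂x_k) dx_k ∧ dx_i ∧ dx_j.
Expand each term, using dx_k ∧ dx_i ∧ dx_j = sgn(permutation) dx_{(a)} ∧ dx_{(b)} ∧ dx_{(c)} with (a < b < c) sorted:
  d(2*w*x + 2*z^2) includes (∂/∂z)(2*w*x + 2*z^2) dz = (4*z) dz, which multiplied by dx ∧ dy gives (4*z) dx ∧ dy ∧ dz
  d(2*w*x + 2*z^2) includes (∂/∂w)(2*w*x + 2*z^2) dw = (2*x) dw, which multiplied by dx ∧ dy gives (2*x) dx ∧ dy ∧ dw
  d(3*z^2) includes (∂/∂z)(3*z^2) dz = (6*z) dz, which multiplied by dy ∧ dw gives (-6*z) dy ∧ dz ∧ dw
Collecting like 3-forms: d(omega) = (4*z) dx ∧ dy ∧ dz + (2*x) dx ∧ dy ∧ dw + (-6*z) dy ∧ dz ∧ dw.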